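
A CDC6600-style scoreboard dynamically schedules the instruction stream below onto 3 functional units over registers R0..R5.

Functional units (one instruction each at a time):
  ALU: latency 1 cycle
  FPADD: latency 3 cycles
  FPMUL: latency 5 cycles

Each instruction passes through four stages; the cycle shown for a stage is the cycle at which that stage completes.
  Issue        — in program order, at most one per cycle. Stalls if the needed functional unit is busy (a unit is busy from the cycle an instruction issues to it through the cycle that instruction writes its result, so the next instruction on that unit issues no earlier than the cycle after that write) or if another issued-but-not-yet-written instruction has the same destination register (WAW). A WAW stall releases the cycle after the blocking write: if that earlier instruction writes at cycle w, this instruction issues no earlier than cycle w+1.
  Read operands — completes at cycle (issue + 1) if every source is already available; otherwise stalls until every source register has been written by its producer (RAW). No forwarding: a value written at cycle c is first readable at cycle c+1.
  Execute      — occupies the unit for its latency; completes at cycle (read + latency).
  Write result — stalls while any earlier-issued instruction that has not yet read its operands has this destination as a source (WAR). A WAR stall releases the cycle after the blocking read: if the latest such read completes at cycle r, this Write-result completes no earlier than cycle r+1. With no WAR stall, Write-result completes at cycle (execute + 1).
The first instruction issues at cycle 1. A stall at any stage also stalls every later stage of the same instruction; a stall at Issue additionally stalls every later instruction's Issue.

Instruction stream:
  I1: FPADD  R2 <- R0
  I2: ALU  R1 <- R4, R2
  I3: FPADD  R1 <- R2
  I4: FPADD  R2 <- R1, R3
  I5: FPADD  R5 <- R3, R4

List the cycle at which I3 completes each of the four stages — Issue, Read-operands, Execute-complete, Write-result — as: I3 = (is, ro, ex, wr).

[I1] 1/2/5/6
[I2] 2/7/8/9  (RAW R2: wait I1 write@6)
[I3] 10/11/14/15  (WAW R1: wait I2 write@9)
[I4] 16/17/20/21  (struct: FPADD busy until I3 writes@15)
[I5] 22/23/26/27  (struct: FPADD busy until I4 writes@21)

I3 = (10, 11, 14, 15)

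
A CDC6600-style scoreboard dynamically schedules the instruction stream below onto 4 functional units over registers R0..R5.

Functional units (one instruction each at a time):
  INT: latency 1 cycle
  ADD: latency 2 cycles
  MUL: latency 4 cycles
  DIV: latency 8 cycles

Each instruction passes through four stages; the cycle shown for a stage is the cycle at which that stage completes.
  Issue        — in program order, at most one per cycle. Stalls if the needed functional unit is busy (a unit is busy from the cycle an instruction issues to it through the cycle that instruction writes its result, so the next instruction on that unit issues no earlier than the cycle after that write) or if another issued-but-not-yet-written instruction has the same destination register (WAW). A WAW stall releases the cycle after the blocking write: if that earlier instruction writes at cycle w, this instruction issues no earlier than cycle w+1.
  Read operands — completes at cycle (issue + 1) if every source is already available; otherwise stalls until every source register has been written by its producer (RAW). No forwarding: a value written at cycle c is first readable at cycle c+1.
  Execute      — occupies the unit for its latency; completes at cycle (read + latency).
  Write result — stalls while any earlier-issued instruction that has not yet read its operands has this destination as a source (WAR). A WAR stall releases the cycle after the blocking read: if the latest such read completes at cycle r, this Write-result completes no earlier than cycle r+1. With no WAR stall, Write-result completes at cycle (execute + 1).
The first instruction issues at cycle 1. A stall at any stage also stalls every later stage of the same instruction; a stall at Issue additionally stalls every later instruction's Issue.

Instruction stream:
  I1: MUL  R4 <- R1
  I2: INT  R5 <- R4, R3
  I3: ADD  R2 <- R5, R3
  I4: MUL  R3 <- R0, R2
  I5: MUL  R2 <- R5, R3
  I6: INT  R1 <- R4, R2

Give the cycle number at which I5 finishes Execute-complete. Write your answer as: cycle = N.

[I1] 1/2/6/7
[I2] 2/8/9/10  (RAW R4: wait I1 write@7)
[I3] 3/11/13/14  (RAW R5: wait I2 write@10)
[I4] 8/15/19/20  (struct: MUL busy until I1 writes@7; RAW R2: wait I3 write@14)
[I5] 21/22/26/27  (struct: MUL busy until I4 writes@20)
[I6] 22/28/29/30  (RAW R2: wait I5 write@27)

cycle = 26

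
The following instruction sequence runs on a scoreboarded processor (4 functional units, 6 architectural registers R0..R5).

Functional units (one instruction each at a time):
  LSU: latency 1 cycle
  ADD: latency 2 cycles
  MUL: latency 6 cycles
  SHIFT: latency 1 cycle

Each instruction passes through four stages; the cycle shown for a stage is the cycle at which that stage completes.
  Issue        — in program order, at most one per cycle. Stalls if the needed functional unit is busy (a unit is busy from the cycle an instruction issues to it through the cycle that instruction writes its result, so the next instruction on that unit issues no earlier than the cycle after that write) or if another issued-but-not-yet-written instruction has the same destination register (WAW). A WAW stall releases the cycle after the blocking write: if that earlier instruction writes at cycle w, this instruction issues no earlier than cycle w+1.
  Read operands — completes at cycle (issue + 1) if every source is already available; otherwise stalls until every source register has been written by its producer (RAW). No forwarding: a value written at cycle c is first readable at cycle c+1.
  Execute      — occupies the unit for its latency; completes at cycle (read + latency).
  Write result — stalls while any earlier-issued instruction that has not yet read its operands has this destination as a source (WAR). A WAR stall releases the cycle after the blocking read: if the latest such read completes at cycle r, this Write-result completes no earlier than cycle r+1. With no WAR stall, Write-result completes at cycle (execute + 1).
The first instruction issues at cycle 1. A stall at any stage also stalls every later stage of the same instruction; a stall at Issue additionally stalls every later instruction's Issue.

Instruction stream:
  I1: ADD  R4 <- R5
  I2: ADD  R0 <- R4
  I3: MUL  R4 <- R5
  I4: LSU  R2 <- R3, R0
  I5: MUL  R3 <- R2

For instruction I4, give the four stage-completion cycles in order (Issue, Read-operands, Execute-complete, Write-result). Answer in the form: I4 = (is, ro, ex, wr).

I4 = (8, 11, 12, 13)

[I1] 1/2/4/5
[I2] 6/7/9/10  (struct: ADD busy until I1 writes@5)
[I3] 7/8/14/15
[I4] 8/11/12/13  (RAW R0: wait I2 write@10)
[I5] 16/17/23/24  (struct: MUL busy until I3 writes@15)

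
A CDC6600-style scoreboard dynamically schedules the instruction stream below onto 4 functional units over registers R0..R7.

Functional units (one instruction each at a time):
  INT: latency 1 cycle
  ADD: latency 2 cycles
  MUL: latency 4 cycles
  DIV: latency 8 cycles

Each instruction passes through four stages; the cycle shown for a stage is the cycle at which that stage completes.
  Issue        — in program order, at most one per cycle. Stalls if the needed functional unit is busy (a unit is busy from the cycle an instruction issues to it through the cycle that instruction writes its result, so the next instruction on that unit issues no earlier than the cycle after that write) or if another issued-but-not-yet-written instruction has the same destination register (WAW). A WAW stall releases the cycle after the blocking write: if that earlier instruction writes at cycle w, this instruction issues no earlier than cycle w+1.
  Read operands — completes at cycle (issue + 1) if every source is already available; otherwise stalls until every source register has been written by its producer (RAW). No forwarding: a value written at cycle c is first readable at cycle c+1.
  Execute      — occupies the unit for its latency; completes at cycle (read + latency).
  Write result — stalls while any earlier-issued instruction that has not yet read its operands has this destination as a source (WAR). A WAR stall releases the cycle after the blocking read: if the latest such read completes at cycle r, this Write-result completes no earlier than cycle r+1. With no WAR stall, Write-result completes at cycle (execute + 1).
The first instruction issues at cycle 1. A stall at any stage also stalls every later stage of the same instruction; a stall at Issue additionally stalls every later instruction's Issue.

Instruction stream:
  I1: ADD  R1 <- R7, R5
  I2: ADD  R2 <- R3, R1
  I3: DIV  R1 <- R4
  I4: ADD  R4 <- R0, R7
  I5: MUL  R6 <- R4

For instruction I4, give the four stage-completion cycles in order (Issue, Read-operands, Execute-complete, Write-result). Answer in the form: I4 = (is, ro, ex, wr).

I1 -> (1, 2, 4, 5)
I2 -> (6, 7, 9, 10)  // struct: ADD busy until I1 writes@5
I3 -> (7, 8, 16, 17)
I4 -> (11, 12, 14, 15)  // struct: ADD busy until I2 writes@10
I5 -> (12, 16, 20, 21)  // RAW R4: wait I4 write@15

I4 = (11, 12, 14, 15)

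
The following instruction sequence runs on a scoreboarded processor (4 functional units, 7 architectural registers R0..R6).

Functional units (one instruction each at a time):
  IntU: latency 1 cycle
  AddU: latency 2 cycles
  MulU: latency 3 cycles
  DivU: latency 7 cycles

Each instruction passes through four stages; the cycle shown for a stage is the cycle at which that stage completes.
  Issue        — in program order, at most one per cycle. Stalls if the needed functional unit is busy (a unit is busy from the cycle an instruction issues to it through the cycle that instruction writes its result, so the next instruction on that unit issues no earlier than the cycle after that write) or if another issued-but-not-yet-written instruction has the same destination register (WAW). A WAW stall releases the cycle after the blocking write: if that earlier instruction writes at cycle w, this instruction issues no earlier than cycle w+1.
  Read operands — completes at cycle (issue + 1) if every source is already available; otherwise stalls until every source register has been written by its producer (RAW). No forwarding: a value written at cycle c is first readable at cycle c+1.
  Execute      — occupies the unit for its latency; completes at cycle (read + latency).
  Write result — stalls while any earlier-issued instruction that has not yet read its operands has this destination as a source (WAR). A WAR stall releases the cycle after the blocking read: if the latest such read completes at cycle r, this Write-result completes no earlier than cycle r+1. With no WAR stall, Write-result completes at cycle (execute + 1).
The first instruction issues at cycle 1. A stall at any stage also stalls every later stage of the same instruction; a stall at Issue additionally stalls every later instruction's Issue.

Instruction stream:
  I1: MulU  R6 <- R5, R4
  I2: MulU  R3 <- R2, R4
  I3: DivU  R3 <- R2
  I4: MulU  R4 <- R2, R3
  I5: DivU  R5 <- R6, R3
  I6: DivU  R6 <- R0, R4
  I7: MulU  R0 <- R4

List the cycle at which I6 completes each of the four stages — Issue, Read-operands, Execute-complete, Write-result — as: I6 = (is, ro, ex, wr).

I6 = (33, 34, 41, 42)

I1: IS=1 RO=2 EX=5 WR=6
I2: IS=7 RO=8 EX=11 WR=12  [struct: MulU busy until I1 writes@6]
I3: IS=13 RO=14 EX=21 WR=22  [WAW R3: wait I2 write@12]
I4: IS=14 RO=23 EX=26 WR=27  [RAW R3: wait I3 write@22]
I5: IS=23 RO=24 EX=31 WR=32  [struct: DivU busy until I3 writes@22]
I6: IS=33 RO=34 EX=41 WR=42  [struct: DivU busy until I5 writes@32]
I7: IS=34 RO=35 EX=38 WR=39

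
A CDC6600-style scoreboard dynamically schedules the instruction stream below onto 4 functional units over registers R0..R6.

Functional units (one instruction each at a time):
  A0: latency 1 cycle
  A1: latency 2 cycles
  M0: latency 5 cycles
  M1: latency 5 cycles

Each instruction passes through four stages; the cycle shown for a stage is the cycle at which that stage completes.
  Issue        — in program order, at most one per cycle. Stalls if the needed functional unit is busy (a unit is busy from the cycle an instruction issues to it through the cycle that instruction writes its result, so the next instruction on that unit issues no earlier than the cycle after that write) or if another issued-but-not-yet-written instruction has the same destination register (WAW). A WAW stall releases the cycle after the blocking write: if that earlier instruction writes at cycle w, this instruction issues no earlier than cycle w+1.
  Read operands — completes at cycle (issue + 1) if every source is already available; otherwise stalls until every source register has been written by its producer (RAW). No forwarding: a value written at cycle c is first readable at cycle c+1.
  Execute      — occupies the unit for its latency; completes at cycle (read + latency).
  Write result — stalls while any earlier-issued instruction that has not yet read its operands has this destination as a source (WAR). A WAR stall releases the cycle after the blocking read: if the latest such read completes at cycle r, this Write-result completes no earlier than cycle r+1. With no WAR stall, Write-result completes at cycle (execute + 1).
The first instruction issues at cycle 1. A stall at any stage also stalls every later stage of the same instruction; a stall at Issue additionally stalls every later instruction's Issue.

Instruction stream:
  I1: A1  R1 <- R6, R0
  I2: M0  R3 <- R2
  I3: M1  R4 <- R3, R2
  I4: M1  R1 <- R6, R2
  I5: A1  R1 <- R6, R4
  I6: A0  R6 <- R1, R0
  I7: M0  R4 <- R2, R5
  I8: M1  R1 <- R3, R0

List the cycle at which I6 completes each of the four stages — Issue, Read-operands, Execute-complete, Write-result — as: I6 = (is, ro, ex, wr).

I1 -> (1, 2, 4, 5)
I2 -> (2, 3, 8, 9)
I3 -> (3, 10, 15, 16)  // RAW R3: wait I2 write@9
I4 -> (17, 18, 23, 24)  // struct: M1 busy until I3 writes@16
I5 -> (25, 26, 28, 29)  // WAW R1: wait I4 write@24
I6 -> (26, 30, 31, 32)  // RAW R1: wait I5 write@29
I7 -> (27, 28, 33, 34)
I8 -> (30, 31, 36, 37)  // WAW R1: wait I5 write@29

I6 = (26, 30, 31, 32)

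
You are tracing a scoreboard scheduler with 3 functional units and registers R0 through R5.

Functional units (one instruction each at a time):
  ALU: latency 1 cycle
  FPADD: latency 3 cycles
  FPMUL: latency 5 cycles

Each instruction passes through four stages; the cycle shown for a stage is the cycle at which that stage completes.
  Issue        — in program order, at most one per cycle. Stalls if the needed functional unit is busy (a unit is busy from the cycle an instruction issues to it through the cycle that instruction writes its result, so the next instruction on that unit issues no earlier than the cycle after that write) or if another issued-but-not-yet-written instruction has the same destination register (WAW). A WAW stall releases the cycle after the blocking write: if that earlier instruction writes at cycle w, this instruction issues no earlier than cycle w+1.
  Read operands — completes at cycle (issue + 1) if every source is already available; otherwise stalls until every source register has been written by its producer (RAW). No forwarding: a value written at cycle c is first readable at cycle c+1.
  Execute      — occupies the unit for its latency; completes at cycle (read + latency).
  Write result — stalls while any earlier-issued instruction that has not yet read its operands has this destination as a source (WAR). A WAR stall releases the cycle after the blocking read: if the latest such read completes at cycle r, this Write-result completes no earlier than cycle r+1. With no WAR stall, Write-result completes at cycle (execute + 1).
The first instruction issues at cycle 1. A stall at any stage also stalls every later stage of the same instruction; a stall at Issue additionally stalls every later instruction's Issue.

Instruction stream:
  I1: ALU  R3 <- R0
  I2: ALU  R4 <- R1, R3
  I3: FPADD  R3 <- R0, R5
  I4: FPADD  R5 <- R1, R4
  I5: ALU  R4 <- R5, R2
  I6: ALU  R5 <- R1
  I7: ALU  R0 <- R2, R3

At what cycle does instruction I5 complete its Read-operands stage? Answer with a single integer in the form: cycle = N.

cycle = 18

t=1  I1 dispatched to ALU
t=2  I1 operands ready
t=3  I1 complete
t=4  R3←I1
t=5  I2 dispatched to ALU
t=6  I2 operands ready | I3 dispatched to FPADD
t=7  I2 complete | I3 operands ready
t=8  R4←I2
t=10  I3 complete
t=11  R3←I3
t=12  I4 dispatched to FPADD
t=13  I4 operands ready | I5 dispatched to ALU
t=16  I4 complete
t=17  R5←I4
t=18  I5 operands ready
t=19  I5 complete
t=20  R4←I5
t=21  I6 dispatched to ALU
t=22  I6 operands ready
t=23  I6 complete
t=24  R5←I6
t=25  I7 dispatched to ALU
t=26  I7 operands ready
t=27  I7 complete
t=28  R0←I7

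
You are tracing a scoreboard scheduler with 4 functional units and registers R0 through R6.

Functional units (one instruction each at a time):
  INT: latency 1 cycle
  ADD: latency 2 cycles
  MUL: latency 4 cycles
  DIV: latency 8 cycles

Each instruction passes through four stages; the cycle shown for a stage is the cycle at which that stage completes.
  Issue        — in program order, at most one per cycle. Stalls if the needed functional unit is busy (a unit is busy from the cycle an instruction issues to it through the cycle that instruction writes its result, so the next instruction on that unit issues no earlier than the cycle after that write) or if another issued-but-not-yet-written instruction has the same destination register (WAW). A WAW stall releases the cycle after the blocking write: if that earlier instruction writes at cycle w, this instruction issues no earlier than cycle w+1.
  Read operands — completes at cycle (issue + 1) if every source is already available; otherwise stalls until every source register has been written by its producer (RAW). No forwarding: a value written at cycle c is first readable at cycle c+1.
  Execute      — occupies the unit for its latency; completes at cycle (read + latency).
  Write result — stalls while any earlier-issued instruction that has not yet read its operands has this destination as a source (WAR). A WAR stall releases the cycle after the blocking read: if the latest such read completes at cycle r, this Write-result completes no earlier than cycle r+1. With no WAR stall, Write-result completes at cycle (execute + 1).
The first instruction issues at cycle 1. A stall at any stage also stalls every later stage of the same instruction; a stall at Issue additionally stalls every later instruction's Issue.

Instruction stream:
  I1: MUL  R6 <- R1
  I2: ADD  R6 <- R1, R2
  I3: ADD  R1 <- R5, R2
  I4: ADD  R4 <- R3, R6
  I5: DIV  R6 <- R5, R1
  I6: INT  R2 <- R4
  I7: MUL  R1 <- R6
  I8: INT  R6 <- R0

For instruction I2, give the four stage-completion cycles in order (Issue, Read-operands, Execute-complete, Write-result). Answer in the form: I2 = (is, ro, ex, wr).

I2 = (8, 9, 11, 12)

[1] I1→MUL
[2] I1 RO
[6] I1 EX
[7] I1 WR R6
[8] I2→ADD
[9] I2 RO
[11] I2 EX
[12] I2 WR R6
[13] I3→ADD
[14] I3 RO
[16] I3 EX
[17] I3 WR R1
[18] I4→ADD
[19] I4 RO, I5→DIV
[20] I5 RO, I6→INT
[21] I4 EX, I7→MUL
[22] I4 WR R4
[23] I6 RO
[24] I6 EX
[25] I6 WR R2
[28] I5 EX
[29] I5 WR R6
[30] I7 RO, I8→INT
[31] I8 RO
[32] I8 EX
[33] I8 WR R6
[34] I7 EX
[35] I7 WR R1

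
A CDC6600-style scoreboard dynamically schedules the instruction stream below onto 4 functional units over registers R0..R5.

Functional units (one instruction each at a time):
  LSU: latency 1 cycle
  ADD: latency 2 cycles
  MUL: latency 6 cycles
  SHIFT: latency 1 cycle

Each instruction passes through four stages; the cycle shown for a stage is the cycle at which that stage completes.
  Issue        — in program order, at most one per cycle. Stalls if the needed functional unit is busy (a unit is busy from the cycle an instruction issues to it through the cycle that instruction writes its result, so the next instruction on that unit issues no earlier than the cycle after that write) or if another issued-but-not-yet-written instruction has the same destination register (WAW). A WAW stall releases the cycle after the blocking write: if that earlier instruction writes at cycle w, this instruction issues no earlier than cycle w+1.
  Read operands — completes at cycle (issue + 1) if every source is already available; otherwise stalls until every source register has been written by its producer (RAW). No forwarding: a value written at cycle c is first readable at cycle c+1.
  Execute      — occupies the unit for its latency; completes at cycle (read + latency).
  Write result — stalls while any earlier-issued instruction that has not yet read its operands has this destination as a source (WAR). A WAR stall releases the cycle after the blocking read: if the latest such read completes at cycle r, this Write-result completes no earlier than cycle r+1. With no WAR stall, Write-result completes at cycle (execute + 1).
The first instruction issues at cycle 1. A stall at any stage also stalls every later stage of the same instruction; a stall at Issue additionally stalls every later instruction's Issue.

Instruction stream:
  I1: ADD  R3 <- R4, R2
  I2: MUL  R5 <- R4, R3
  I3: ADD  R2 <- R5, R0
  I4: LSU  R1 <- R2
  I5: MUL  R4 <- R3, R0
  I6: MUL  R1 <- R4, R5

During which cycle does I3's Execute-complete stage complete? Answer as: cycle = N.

t=1  I1 issues→ADD
t=2  I1 reads | I2 issues→MUL
t=4  I1 exec-done
t=5  I1 writes R3
t=6  I2 reads | I3 issues→ADD
t=7  I4 issues→LSU
t=12  I2 exec-done
t=13  I2 writes R5
t=14  I3 reads | I5 issues→MUL
t=15  I5 reads
t=16  I3 exec-done
t=17  I3 writes R2
t=18  I4 reads
t=19  I4 exec-done
t=20  I4 writes R1
t=21  I5 exec-done
t=22  I5 writes R4
t=23  I6 issues→MUL
t=24  I6 reads
t=30  I6 exec-done
t=31  I6 writes R1

cycle = 16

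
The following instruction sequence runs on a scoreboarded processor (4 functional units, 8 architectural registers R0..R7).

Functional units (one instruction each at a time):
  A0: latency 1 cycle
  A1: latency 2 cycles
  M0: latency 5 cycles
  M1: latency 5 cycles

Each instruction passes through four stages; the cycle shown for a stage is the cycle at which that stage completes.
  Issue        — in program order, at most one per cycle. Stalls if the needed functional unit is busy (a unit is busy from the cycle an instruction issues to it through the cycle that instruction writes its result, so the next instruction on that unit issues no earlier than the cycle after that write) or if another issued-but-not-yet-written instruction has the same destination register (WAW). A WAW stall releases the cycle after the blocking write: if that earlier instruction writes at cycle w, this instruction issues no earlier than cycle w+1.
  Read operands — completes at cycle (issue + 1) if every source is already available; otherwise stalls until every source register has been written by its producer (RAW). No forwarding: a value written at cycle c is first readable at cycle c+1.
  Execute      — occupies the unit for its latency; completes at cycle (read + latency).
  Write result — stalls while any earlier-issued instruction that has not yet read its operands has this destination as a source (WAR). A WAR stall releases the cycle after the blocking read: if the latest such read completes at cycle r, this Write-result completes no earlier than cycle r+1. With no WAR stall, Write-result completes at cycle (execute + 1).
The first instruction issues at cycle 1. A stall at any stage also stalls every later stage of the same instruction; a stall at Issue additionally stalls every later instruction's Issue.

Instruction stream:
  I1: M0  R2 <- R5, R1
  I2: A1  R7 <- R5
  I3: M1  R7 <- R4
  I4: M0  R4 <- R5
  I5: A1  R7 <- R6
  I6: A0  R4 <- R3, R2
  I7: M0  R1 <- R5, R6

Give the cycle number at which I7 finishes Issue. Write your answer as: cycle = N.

cycle = 18

[1] I1 issues→M0
[2] I1 reads | I2 issues→A1
[3] I2 reads
[5] I2 exec-done
[6] I2 writes R7
[7] I1 exec-done | I3 issues→M1
[8] I1 writes R2 | I3 reads
[9] I4 issues→M0
[10] I4 reads
[13] I3 exec-done
[14] I3 writes R7
[15] I4 exec-done | I5 issues→A1
[16] I4 writes R4 | I5 reads
[17] I6 issues→A0
[18] I5 exec-done | I6 reads | I7 issues→M0
[19] I5 writes R7 | I6 exec-done | I7 reads
[20] I6 writes R4
[24] I7 exec-done
[25] I7 writes R1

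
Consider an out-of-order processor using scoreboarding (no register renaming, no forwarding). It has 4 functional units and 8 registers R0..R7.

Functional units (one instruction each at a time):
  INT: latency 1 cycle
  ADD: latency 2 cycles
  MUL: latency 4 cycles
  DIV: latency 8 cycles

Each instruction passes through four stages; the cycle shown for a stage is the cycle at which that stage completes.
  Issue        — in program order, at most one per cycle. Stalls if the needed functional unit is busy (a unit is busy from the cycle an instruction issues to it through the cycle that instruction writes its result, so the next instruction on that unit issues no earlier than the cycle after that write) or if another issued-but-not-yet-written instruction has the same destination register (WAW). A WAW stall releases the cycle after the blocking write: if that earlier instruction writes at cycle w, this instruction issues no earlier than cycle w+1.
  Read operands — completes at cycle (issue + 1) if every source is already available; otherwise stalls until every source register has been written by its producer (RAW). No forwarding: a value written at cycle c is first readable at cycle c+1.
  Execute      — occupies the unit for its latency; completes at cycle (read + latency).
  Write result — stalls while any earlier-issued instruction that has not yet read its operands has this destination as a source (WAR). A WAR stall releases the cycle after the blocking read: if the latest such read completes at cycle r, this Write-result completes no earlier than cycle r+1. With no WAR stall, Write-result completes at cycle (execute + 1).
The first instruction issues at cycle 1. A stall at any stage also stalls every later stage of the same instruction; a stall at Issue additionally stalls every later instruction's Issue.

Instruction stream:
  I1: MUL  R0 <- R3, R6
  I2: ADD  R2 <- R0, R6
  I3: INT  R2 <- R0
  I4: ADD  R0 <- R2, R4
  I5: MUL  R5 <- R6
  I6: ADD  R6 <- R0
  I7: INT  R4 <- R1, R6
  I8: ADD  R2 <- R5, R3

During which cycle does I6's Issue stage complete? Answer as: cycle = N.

c1: I1 dispatched to MUL
c2: I1 operands ready; I2 dispatched to ADD
c6: I1 complete
c7: R0←I1
c8: I2 operands ready
c10: I2 complete
c11: R2←I2
c12: I3 dispatched to INT
c13: I3 operands ready; I4 dispatched to ADD
c14: I3 complete; I5 dispatched to MUL
c15: R2←I3; I5 operands ready
c16: I4 operands ready
c18: I4 complete
c19: R0←I4; I5 complete
c20: R5←I5; I6 dispatched to ADD
c21: I6 operands ready; I7 dispatched to INT
c23: I6 complete
c24: R6←I6
c25: I7 operands ready; I8 dispatched to ADD
c26: I7 complete; I8 operands ready
c27: R4←I7
c28: I8 complete
c29: R2←I8

cycle = 20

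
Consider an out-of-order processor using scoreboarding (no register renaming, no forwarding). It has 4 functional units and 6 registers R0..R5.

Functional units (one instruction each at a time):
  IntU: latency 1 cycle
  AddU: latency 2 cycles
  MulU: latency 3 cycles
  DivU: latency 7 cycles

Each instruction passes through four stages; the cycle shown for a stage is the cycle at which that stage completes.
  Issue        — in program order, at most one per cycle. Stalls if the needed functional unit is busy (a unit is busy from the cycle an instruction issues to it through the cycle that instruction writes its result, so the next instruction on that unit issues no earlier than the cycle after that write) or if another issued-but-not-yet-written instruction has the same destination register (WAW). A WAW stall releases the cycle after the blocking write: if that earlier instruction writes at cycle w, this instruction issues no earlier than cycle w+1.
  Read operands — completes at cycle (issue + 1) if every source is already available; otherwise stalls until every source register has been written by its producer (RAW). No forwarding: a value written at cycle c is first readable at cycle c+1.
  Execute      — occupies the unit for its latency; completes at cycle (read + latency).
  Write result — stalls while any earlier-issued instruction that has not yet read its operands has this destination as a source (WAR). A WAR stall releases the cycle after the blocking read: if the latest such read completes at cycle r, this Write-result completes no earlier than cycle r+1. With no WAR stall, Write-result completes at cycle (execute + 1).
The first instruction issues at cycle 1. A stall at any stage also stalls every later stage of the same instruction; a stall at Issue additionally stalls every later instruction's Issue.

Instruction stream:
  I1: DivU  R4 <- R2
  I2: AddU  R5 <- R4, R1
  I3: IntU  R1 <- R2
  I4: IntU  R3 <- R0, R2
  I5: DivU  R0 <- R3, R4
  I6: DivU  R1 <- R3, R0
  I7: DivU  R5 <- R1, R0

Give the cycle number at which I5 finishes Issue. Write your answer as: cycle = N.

I1  is:1  ro:2  ex:9  wr:10
I2  is:2  ro:11  ex:13  wr:14  — RAW R4: wait I1 write@10
I3  is:3  ro:4  ex:5  wr:12  — WAR R1: wait I2 read@11
I4  is:13  ro:14  ex:15  wr:16  — struct: IntU busy until I3 writes@12
I5  is:14  ro:17  ex:24  wr:25  — RAW R3: wait I4 write@16
I6  is:26  ro:27  ex:34  wr:35  — struct: DivU busy until I5 writes@25
I7  is:36  ro:37  ex:44  wr:45  — struct: DivU busy until I6 writes@35

cycle = 14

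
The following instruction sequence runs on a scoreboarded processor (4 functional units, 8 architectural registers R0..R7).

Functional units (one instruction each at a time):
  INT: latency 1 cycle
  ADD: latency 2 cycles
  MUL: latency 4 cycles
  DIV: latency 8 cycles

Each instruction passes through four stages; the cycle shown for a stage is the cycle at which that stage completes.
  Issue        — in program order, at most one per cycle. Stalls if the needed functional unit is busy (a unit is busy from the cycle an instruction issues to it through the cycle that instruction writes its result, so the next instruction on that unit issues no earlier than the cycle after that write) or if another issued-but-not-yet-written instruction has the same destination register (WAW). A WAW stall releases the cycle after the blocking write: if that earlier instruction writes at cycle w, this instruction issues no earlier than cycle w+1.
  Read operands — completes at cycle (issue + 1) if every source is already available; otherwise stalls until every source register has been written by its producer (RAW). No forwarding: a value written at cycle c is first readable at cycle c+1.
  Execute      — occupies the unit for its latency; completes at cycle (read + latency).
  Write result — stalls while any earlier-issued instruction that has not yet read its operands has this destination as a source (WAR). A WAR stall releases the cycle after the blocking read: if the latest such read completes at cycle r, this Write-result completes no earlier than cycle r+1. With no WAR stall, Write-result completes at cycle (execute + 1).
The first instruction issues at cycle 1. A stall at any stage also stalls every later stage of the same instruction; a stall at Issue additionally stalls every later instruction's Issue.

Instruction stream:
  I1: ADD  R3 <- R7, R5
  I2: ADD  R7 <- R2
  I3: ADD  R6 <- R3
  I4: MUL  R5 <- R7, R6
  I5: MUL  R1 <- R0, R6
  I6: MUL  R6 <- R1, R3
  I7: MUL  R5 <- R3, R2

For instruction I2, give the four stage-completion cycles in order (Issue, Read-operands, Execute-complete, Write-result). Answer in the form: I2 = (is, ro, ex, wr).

cycle 1: issue I1 (ADD)
cycle 2: I1 read-ops
cycle 4: I1 finished on ADD
cycle 5: I1→R3
cycle 6: issue I2 (ADD)
cycle 7: I2 read-ops
cycle 9: I2 finished on ADD
cycle 10: I2→R7
cycle 11: issue I3 (ADD)
cycle 12: I3 read-ops; issue I4 (MUL)
cycle 14: I3 finished on ADD
cycle 15: I3→R6
cycle 16: I4 read-ops
cycle 20: I4 finished on MUL
cycle 21: I4→R5
cycle 22: issue I5 (MUL)
cycle 23: I5 read-ops
cycle 27: I5 finished on MUL
cycle 28: I5→R1
cycle 29: issue I6 (MUL)
cycle 30: I6 read-ops
cycle 34: I6 finished on MUL
cycle 35: I6→R6
cycle 36: issue I7 (MUL)
cycle 37: I7 read-ops
cycle 41: I7 finished on MUL
cycle 42: I7→R5

I2 = (6, 7, 9, 10)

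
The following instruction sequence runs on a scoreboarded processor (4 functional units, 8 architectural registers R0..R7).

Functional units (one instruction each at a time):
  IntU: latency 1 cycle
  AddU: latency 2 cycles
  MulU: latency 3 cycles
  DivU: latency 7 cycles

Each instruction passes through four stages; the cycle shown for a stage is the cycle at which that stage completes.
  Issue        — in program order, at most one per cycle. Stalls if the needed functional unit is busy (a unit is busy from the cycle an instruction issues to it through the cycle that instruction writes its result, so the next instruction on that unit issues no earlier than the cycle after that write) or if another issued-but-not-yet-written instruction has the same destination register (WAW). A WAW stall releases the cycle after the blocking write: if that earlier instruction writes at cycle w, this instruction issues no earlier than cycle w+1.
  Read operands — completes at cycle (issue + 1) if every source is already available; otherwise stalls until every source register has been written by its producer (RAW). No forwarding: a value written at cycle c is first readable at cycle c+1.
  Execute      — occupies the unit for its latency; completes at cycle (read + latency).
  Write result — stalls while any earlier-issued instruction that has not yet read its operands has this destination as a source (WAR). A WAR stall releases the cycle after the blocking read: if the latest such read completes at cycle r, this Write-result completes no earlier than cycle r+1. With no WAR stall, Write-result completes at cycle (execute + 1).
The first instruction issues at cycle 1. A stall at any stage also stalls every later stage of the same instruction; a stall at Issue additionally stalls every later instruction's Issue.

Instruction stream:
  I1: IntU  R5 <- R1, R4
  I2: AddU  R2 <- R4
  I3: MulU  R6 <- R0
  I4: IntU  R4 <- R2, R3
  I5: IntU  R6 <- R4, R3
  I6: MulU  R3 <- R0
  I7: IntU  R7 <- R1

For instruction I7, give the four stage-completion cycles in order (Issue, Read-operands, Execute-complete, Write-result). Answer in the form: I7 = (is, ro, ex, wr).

I7 = (14, 15, 16, 17)

1) issue 1, read 2, done 3, write 4
2) issue 2, read 3, done 5, write 6
3) issue 3, read 4, done 7, write 8
4) issue 5, read 7, done 8, write 9  <struct: IntU busy until I1 writes@4 / RAW R2: wait I2 write@6>
5) issue 10, read 11, done 12, write 13  <struct: IntU busy until I4 writes@9>
6) issue 11, read 12, done 15, write 16
7) issue 14, read 15, done 16, write 17  <struct: IntU busy until I5 writes@13>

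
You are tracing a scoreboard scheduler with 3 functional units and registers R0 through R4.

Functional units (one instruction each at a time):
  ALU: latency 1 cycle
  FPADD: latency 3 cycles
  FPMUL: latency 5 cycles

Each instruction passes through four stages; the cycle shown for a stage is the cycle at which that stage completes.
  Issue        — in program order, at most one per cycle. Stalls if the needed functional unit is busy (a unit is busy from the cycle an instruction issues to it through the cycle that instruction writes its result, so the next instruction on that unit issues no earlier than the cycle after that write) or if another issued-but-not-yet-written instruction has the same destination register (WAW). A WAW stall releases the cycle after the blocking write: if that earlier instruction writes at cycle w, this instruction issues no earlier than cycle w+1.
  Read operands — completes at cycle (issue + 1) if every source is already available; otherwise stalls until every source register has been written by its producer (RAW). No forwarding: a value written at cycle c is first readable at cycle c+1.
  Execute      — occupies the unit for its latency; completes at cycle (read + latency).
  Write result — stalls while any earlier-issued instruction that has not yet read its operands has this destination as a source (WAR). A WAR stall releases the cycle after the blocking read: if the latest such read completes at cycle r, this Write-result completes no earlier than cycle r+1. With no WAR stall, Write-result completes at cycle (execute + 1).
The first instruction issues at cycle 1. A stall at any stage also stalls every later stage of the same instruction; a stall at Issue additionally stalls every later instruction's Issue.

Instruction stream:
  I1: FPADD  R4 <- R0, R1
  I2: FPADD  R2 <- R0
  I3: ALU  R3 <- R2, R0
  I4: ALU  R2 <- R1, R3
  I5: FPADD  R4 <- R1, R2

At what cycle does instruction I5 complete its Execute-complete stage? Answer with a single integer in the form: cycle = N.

cycle = 23

1) issue 1, read 2, done 5, write 6
2) issue 7, read 8, done 11, write 12  <struct: FPADD busy until I1 writes@6>
3) issue 8, read 13, done 14, write 15  <RAW R2: wait I2 write@12>
4) issue 16, read 17, done 18, write 19  <struct: ALU busy until I3 writes@15>
5) issue 17, read 20, done 23, write 24  <RAW R2: wait I4 write@19>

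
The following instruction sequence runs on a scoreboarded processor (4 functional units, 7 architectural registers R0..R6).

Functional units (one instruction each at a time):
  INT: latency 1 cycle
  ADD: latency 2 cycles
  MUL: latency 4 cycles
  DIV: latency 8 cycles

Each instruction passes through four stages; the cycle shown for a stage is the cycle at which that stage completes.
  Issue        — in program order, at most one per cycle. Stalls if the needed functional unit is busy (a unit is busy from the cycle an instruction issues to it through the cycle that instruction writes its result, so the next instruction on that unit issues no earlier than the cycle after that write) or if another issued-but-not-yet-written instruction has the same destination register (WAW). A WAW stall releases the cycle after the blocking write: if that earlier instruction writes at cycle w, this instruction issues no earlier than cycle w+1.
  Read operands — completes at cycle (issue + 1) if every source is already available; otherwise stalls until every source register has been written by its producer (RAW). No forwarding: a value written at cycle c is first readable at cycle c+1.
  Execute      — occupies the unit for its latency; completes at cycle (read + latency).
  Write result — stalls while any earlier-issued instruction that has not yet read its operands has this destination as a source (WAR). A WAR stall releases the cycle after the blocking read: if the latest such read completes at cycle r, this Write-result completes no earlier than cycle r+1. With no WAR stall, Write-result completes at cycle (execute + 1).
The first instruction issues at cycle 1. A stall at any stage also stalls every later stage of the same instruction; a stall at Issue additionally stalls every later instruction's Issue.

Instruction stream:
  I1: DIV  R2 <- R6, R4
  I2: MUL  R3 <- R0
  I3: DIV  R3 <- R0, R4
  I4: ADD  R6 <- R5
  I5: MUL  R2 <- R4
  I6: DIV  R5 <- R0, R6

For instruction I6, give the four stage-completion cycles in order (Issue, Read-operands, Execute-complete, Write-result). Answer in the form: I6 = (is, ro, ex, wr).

[1] issue I1 (DIV)
[2] I1 read-ops; issue I2 (MUL)
[3] I2 read-ops
[7] I2 finished on MUL
[8] I2→R3
[10] I1 finished on DIV
[11] I1→R2
[12] issue I3 (DIV)
[13] I3 read-ops; issue I4 (ADD)
[14] I4 read-ops; issue I5 (MUL)
[15] I5 read-ops
[16] I4 finished on ADD
[17] I4→R6
[19] I5 finished on MUL
[20] I5→R2
[21] I3 finished on DIV
[22] I3→R3
[23] issue I6 (DIV)
[24] I6 read-ops
[32] I6 finished on DIV
[33] I6→R5

I6 = (23, 24, 32, 33)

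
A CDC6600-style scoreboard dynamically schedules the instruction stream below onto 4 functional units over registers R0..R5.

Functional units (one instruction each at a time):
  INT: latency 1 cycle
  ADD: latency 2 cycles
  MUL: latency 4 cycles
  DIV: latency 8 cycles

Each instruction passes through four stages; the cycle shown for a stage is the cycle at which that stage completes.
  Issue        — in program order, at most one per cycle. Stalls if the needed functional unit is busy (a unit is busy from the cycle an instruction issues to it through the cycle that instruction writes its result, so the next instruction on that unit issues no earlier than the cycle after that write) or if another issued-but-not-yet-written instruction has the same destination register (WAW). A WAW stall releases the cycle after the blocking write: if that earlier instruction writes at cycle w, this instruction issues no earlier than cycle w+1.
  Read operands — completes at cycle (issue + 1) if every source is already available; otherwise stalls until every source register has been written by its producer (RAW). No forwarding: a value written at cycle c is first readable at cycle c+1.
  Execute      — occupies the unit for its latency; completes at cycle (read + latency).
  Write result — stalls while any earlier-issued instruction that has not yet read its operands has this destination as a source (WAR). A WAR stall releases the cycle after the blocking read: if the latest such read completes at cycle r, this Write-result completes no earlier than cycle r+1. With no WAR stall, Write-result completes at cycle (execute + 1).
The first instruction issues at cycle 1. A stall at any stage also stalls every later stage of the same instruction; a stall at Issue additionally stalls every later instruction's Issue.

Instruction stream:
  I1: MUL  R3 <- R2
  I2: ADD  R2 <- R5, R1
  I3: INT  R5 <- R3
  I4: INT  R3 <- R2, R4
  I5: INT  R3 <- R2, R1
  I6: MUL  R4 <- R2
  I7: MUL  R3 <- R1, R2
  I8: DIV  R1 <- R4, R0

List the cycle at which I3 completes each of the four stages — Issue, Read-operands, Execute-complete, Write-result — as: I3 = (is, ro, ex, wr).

c1: I1 dispatched to MUL
c2: I1 operands ready; I2 dispatched to ADD
c3: I2 operands ready; I3 dispatched to INT
c5: I2 complete
c6: I1 complete; R2←I2
c7: R3←I1
c8: I3 operands ready
c9: I3 complete
c10: R5←I3
c11: I4 dispatched to INT
c12: I4 operands ready
c13: I4 complete
c14: R3←I4
c15: I5 dispatched to INT
c16: I5 operands ready; I6 dispatched to MUL
c17: I5 complete; I6 operands ready
c18: R3←I5
c21: I6 complete
c22: R4←I6
c23: I7 dispatched to MUL
c24: I7 operands ready; I8 dispatched to DIV
c25: I8 operands ready
c28: I7 complete
c29: R3←I7
c33: I8 complete
c34: R1←I8

I3 = (3, 8, 9, 10)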